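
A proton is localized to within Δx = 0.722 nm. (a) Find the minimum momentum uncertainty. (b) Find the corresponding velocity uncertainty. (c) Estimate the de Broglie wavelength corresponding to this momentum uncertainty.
(a) Δp_min = 7.303 × 10^-26 kg·m/s
(b) Δv_min = 43.663 m/s
(c) λ_dB = 9.073 nm

Step-by-step:

(a) From the uncertainty principle:
Δp_min = ℏ/(2Δx) = (1.055e-34 J·s)/(2 × 7.220e-10 m) = 7.303e-26 kg·m/s

(b) The velocity uncertainty:
Δv = Δp/m = (7.303e-26 kg·m/s)/(1.673e-27 kg) = 4.366e+01 m/s = 43.663 m/s

(c) The de Broglie wavelength for this momentum:
λ = h/p = (6.626e-34 J·s)/(7.303e-26 kg·m/s) = 9.073e-09 m = 9.073 nm

Note: The de Broglie wavelength is comparable to the localization size, as expected from wave-particle duality.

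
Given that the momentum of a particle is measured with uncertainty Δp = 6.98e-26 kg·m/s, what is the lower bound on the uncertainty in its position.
755.424 pm

Using the Heisenberg uncertainty principle:
ΔxΔp ≥ ℏ/2

The minimum uncertainty in position is:
Δx_min = ℏ/(2Δp)
Δx_min = (1.055e-34 J·s) / (2 × 6.980e-26 kg·m/s)
Δx_min = 7.554e-10 m = 755.424 pm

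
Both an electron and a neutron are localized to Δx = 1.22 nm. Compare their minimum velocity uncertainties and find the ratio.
The electron has the larger minimum velocity uncertainty, by a ratio of 1838.7.

For both particles, Δp_min = ℏ/(2Δx) = 4.322e-26 kg·m/s (same for both).

The velocity uncertainty is Δv = Δp/m:
- electron: Δv = 4.322e-26 / 9.109e-31 = 4.745e+04 m/s = 47.446 km/s
- neutron: Δv = 4.322e-26 / 1.675e-27 = 2.580e+01 m/s = 25.804 m/s

Ratio: 4.745e+04 / 2.580e+01 = 1838.7

The lighter particle has larger velocity uncertainty because Δv ∝ 1/m.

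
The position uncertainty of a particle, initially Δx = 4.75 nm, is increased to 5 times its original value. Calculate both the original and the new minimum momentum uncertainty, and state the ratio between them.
Original Δp_min = 1.110 × 10^-26 kg·m/s; new Δp'_min = 2.220 × 10^-27 kg·m/s; ratio Δp'_min/Δp_min = 1/5.

From the uncertainty principle ΔxΔp ≥ ℏ/2, the minimum momentum uncertainty is Δp_min = ℏ/(2Δx).

Original (Δx = 4.75 nm = 4.750e-09 m):
Δp_min = (1.055e-34 J·s)/(2 × 4.750e-09 m) = 1.110e-26 kg·m/s

When Δx → 5Δx:
Δp'_min = ℏ/(2 × 5Δx) = (1/5) × ℏ/(2Δx) = (1/5) × Δp_min
Δp'_min = 1/5 × 1.110e-26 kg·m/s = 2.220e-27 kg·m/s

Since Δp_min ∝ 1/Δx, when Δx is increased to 5 times its original value, Δp_min decreases to 1/5 of its original value.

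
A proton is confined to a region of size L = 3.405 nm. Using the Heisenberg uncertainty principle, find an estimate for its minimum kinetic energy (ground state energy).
447.425 neV

Using the uncertainty principle to estimate ground state energy:

1. The position uncertainty is approximately the confinement size:
   Δx ≈ L = 3.405e-09 m

2. From ΔxΔp ≥ ℏ/2, the minimum momentum uncertainty is:
   Δp ≈ ℏ/(2L) = 1.549e-26 kg·m/s

3. The kinetic energy is approximately:
   KE ≈ (Δp)²/(2m) = (1.549e-26)²/(2 × 1.673e-27 kg)
   KE ≈ 7.169e-26 J = 447.425 neV

This is an order-of-magnitude estimate of the ground state energy.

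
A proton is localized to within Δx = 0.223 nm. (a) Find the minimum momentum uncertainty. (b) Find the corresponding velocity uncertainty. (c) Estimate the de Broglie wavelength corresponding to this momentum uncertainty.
(a) Δp_min = 2.365 × 10^-25 kg·m/s
(b) Δv_min = 141.366 m/s
(c) λ_dB = 2.802 nm

Step-by-step:

(a) From the uncertainty principle:
Δp_min = ℏ/(2Δx) = (1.055e-34 J·s)/(2 × 2.230e-10 m) = 2.365e-25 kg·m/s

(b) The velocity uncertainty:
Δv = Δp/m = (2.365e-25 kg·m/s)/(1.673e-27 kg) = 1.414e+02 m/s = 141.366 m/s

(c) The de Broglie wavelength for this momentum:
λ = h/p = (6.626e-34 J·s)/(2.365e-25 kg·m/s) = 2.802e-09 m = 2.802 nm

Note: The de Broglie wavelength is comparable to the localization size, as expected from wave-particle duality.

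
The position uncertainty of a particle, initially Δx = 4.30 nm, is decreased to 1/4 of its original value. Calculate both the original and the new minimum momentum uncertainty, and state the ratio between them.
Original Δp_min = 1.226 × 10^-26 kg·m/s; new Δp'_min = 4.905 × 10^-26 kg·m/s; ratio Δp'_min/Δp_min = 4.

From the uncertainty principle ΔxΔp ≥ ℏ/2, the minimum momentum uncertainty is Δp_min = ℏ/(2Δx).

Original (Δx = 4.30 nm = 4.300e-09 m):
Δp_min = (1.055e-34 J·s)/(2 × 4.300e-09 m) = 1.226e-26 kg·m/s

When Δx → (1/4)Δx:
Δp'_min = ℏ/(2 × (1/4)Δx) = 4 × ℏ/(2Δx) = 4 × Δp_min
Δp'_min = 4 × 1.226e-26 kg·m/s = 4.905e-26 kg·m/s

Since Δp_min ∝ 1/Δx, when Δx is decreased to 1/4 of its original value, Δp_min increases to 4 times its original value.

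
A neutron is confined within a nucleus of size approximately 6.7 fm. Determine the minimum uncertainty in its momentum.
7.870 × 10^-21 kg·m/s

Using the Heisenberg uncertainty principle:
ΔxΔp ≥ ℏ/2

With Δx ≈ L = 6.700e-15 m (the confinement size):
Δp_min = ℏ/(2Δx)
Δp_min = (1.055e-34 J·s) / (2 × 6.700e-15 m)
Δp_min = 7.870e-21 kg·m/s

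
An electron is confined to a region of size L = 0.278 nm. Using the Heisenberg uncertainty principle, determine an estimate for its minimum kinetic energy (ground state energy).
123.246 meV

Using the uncertainty principle to estimate ground state energy:

1. The position uncertainty is approximately the confinement size:
   Δx ≈ L = 2.780e-10 m

2. From ΔxΔp ≥ ℏ/2, the minimum momentum uncertainty is:
   Δp ≈ ℏ/(2L) = 1.897e-25 kg·m/s

3. The kinetic energy is approximately:
   KE ≈ (Δp)²/(2m) = (1.897e-25)²/(2 × 9.109e-31 kg)
   KE ≈ 1.975e-20 J = 123.246 meV

This is an order-of-magnitude estimate of the ground state energy.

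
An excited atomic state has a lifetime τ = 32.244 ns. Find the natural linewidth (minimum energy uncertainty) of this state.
10.207 neV

Using the energy-time uncertainty principle:
ΔEΔt ≥ ℏ/2

The lifetime τ represents the time uncertainty Δt.
The natural linewidth (minimum energy uncertainty) is:

ΔE = ℏ/(2τ)
ΔE = (1.055e-34 J·s) / (2 × 3.224e-08 s)
ΔE = 1.635e-27 J = 10.207 neV

This natural linewidth limits the precision of spectroscopic measurements.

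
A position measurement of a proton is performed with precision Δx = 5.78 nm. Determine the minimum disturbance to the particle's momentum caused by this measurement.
9.123 × 10^-27 kg·m/s

The uncertainty principle implies that measuring position disturbs momentum:
ΔxΔp ≥ ℏ/2

When we measure position with precision Δx, we necessarily introduce a momentum uncertainty:
Δp ≥ ℏ/(2Δx)
Δp_min = (1.055e-34 J·s) / (2 × 5.780e-09 m)
Δp_min = 9.123e-27 kg·m/s

The more precisely we measure position, the greater the momentum disturbance.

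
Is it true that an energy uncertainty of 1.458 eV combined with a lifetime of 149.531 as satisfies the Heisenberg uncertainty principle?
No, it violates the uncertainty relation.

Calculate the product ΔEΔt:
ΔE = 1.458 eV = 2.336e-19 J
ΔEΔt = (2.336e-19 J) × (1.495e-16 s)
ΔEΔt = 3.493e-35 J·s

Compare to the minimum allowed value ℏ/2:
ℏ/2 = 5.273e-35 J·s

Since ΔEΔt = 3.493e-35 J·s < 5.273e-35 J·s = ℏ/2,
this violates the uncertainty relation.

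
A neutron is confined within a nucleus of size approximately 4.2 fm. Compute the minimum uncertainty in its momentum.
1.255 × 10^-20 kg·m/s

Using the Heisenberg uncertainty principle:
ΔxΔp ≥ ℏ/2

With Δx ≈ L = 4.200e-15 m (the confinement size):
Δp_min = ℏ/(2Δx)
Δp_min = (1.055e-34 J·s) / (2 × 4.200e-15 m)
Δp_min = 1.255e-20 kg·m/s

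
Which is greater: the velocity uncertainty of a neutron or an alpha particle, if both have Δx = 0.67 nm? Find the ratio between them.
The neutron has the larger minimum velocity uncertainty, by a ratio of 4.0.

For both particles, Δp_min = ℏ/(2Δx) = 7.870e-26 kg·m/s (same for both).

The velocity uncertainty is Δv = Δp/m:
- neutron: Δv = 7.870e-26 / 1.675e-27 = 4.699e+01 m/s = 46.987 m/s
- alpha particle: Δv = 7.870e-26 / 6.645e-27 = 1.184e+01 m/s = 11.844 m/s

Ratio: 4.699e+01 / 1.184e+01 = 4.0

The lighter particle has larger velocity uncertainty because Δv ∝ 1/m.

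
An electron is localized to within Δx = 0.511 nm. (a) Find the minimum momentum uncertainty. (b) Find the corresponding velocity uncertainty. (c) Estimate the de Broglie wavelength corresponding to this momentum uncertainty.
(a) Δp_min = 1.032 × 10^-25 kg·m/s
(b) Δv_min = 113.276 km/s
(c) λ_dB = 6.421 nm

Step-by-step:

(a) From the uncertainty principle:
Δp_min = ℏ/(2Δx) = (1.055e-34 J·s)/(2 × 5.110e-10 m) = 1.032e-25 kg·m/s

(b) The velocity uncertainty:
Δv = Δp/m = (1.032e-25 kg·m/s)/(9.109e-31 kg) = 1.133e+05 m/s = 113.276 km/s

(c) The de Broglie wavelength for this momentum:
λ = h/p = (6.626e-34 J·s)/(1.032e-25 kg·m/s) = 6.421e-09 m = 6.421 nm

Note: The de Broglie wavelength is comparable to the localization size, as expected from wave-particle duality.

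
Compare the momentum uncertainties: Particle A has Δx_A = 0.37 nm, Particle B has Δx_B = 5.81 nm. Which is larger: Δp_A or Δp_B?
Particle A has the larger minimum momentum uncertainty, by a factor of 15.70.

For each particle, the minimum momentum uncertainty is Δp_min = ℏ/(2Δx):

Particle A: Δp_A = ℏ/(2×3.700e-10 m) = 1.425e-25 kg·m/s
Particle B: Δp_B = ℏ/(2×5.810e-09 m) = 9.075e-27 kg·m/s

Ratio: Δp_A/Δp_B = 15.70

Since Δp_min ∝ 1/Δx, the particle with smaller position uncertainty (A) has larger momentum uncertainty.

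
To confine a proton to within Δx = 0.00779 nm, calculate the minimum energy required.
85.483 meV

Localizing a particle requires giving it sufficient momentum uncertainty:

1. From uncertainty principle: Δp ≥ ℏ/(2Δx)
   Δp_min = (1.055e-34 J·s) / (2 × 7.790e-12 m)
   Δp_min = 6.769e-24 kg·m/s

2. This momentum uncertainty corresponds to kinetic energy:
   KE ≈ (Δp)²/(2m) = (6.769e-24)²/(2 × 1.673e-27 kg)
   KE = 1.370e-20 J = 85.483 meV

Tighter localization requires more energy.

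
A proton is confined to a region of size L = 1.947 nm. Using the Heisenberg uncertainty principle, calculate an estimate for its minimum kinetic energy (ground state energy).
1.368 μeV

Using the uncertainty principle to estimate ground state energy:

1. The position uncertainty is approximately the confinement size:
   Δx ≈ L = 1.947e-09 m

2. From ΔxΔp ≥ ℏ/2, the minimum momentum uncertainty is:
   Δp ≈ ℏ/(2L) = 2.708e-26 kg·m/s

3. The kinetic energy is approximately:
   KE ≈ (Δp)²/(2m) = (2.708e-26)²/(2 × 1.673e-27 kg)
   KE ≈ 2.192e-25 J = 1.368 μeV

This is an order-of-magnitude estimate of the ground state energy.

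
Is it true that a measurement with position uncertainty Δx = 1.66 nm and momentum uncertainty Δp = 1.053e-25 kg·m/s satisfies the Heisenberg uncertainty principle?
Yes, it satisfies the uncertainty principle.

Calculate the product ΔxΔp:
ΔxΔp = (1.660e-09 m) × (1.053e-25 kg·m/s)
ΔxΔp = 1.748e-34 J·s

Compare to the minimum allowed value ℏ/2:
ℏ/2 = 5.273e-35 J·s

Since ΔxΔp = 1.748e-34 J·s ≥ 5.273e-35 J·s = ℏ/2,
the measurement satisfies the uncertainty principle.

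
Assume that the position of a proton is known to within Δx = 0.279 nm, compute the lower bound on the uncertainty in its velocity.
112.991 m/s

Using the Heisenberg uncertainty principle and Δp = mΔv:
ΔxΔp ≥ ℏ/2
Δx(mΔv) ≥ ℏ/2

The minimum uncertainty in velocity is:
Δv_min = ℏ/(2mΔx)
Δv_min = (1.055e-34 J·s) / (2 × 1.673e-27 kg × 2.790e-10 m)
Δv_min = 1.130e+02 m/s = 112.991 m/s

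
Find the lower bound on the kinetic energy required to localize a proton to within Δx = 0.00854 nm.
71.128 meV

Localizing a particle requires giving it sufficient momentum uncertainty:

1. From uncertainty principle: Δp ≥ ℏ/(2Δx)
   Δp_min = (1.055e-34 J·s) / (2 × 8.540e-12 m)
   Δp_min = 6.174e-24 kg·m/s

2. This momentum uncertainty corresponds to kinetic energy:
   KE ≈ (Δp)²/(2m) = (6.174e-24)²/(2 × 1.673e-27 kg)
   KE = 1.140e-20 J = 71.128 meV

Tighter localization requires more energy.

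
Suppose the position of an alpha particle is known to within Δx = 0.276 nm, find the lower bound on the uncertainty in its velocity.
28.752 m/s

Using the Heisenberg uncertainty principle and Δp = mΔv:
ΔxΔp ≥ ℏ/2
Δx(mΔv) ≥ ℏ/2

The minimum uncertainty in velocity is:
Δv_min = ℏ/(2mΔx)
Δv_min = (1.055e-34 J·s) / (2 × 6.645e-27 kg × 2.760e-10 m)
Δv_min = 2.875e+01 m/s = 28.752 m/s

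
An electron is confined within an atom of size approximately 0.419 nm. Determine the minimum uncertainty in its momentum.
1.258 × 10^-25 kg·m/s

Using the Heisenberg uncertainty principle:
ΔxΔp ≥ ℏ/2

With Δx ≈ L = 4.190e-10 m (the confinement size):
Δp_min = ℏ/(2Δx)
Δp_min = (1.055e-34 J·s) / (2 × 4.190e-10 m)
Δp_min = 1.258e-25 kg·m/s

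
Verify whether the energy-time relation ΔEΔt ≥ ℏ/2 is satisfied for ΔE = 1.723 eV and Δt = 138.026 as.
No, it violates the uncertainty relation.

Calculate the product ΔEΔt:
ΔE = 1.723 eV = 2.761e-19 J
ΔEΔt = (2.761e-19 J) × (1.380e-16 s)
ΔEΔt = 3.810e-35 J·s

Compare to the minimum allowed value ℏ/2:
ℏ/2 = 5.273e-35 J·s

Since ΔEΔt = 3.810e-35 J·s < 5.273e-35 J·s = ℏ/2,
this violates the uncertainty relation.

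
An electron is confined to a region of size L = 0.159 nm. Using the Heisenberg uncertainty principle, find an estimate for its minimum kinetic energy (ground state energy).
376.763 meV

Using the uncertainty principle to estimate ground state energy:

1. The position uncertainty is approximately the confinement size:
   Δx ≈ L = 1.590e-10 m

2. From ΔxΔp ≥ ℏ/2, the minimum momentum uncertainty is:
   Δp ≈ ℏ/(2L) = 3.316e-25 kg·m/s

3. The kinetic energy is approximately:
   KE ≈ (Δp)²/(2m) = (3.316e-25)²/(2 × 9.109e-31 kg)
   KE ≈ 6.036e-20 J = 376.763 meV

This is an order-of-magnitude estimate of the ground state energy.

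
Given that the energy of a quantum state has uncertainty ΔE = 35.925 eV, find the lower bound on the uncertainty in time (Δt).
9.161 as

Using the energy-time uncertainty principle:
ΔEΔt ≥ ℏ/2

The minimum uncertainty in time is:
Δt_min = ℏ/(2ΔE)
Δt_min = (1.055e-34 J·s) / (2 × 5.756e-18 J)
Δt_min = 9.161e-18 s = 9.161 as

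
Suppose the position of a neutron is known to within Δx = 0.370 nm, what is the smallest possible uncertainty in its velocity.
85.084 m/s

Using the Heisenberg uncertainty principle and Δp = mΔv:
ΔxΔp ≥ ℏ/2
Δx(mΔv) ≥ ℏ/2

The minimum uncertainty in velocity is:
Δv_min = ℏ/(2mΔx)
Δv_min = (1.055e-34 J·s) / (2 × 1.675e-27 kg × 3.700e-10 m)
Δv_min = 8.508e+01 m/s = 85.084 m/s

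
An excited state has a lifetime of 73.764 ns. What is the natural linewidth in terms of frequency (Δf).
1.079 MHz

Using the energy-time uncertainty principle and E = hf:
ΔEΔt ≥ ℏ/2
hΔf·Δt ≥ ℏ/2

The minimum frequency uncertainty is:
Δf = ℏ/(2hτ) = 1/(4πτ)
Δf = 1/(4π × 7.376e-08 s)
Δf = 1.079e+06 Hz = 1.079 MHz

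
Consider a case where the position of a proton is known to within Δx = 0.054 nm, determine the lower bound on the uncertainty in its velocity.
583.787 m/s

Using the Heisenberg uncertainty principle and Δp = mΔv:
ΔxΔp ≥ ℏ/2
Δx(mΔv) ≥ ℏ/2

The minimum uncertainty in velocity is:
Δv_min = ℏ/(2mΔx)
Δv_min = (1.055e-34 J·s) / (2 × 1.673e-27 kg × 5.400e-11 m)
Δv_min = 5.838e+02 m/s = 583.787 m/s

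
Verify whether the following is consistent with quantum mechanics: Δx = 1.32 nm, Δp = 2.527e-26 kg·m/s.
No, it violates the uncertainty principle (impossible measurement).

Calculate the product ΔxΔp:
ΔxΔp = (1.320e-09 m) × (2.527e-26 kg·m/s)
ΔxΔp = 3.336e-35 J·s

Compare to the minimum allowed value ℏ/2:
ℏ/2 = 5.273e-35 J·s

Since ΔxΔp = 3.336e-35 J·s < 5.273e-35 J·s = ℏ/2,
the measurement violates the uncertainty principle.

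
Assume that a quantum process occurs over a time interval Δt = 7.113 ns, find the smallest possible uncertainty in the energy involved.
46.268 neV

Using the energy-time uncertainty principle:
ΔEΔt ≥ ℏ/2

The minimum uncertainty in energy is:
ΔE_min = ℏ/(2Δt)
ΔE_min = (1.055e-34 J·s) / (2 × 7.113e-09 s)
ΔE_min = 7.413e-27 J = 46.268 neV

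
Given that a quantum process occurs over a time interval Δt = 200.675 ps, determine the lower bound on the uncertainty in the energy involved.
1.640 μeV

Using the energy-time uncertainty principle:
ΔEΔt ≥ ℏ/2

The minimum uncertainty in energy is:
ΔE_min = ℏ/(2Δt)
ΔE_min = (1.055e-34 J·s) / (2 × 2.007e-10 s)
ΔE_min = 2.628e-25 J = 1.640 μeV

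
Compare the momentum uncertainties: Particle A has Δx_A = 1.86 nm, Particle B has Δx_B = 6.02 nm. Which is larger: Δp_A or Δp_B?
Particle A has the larger minimum momentum uncertainty, by a factor of 3.24.

For each particle, the minimum momentum uncertainty is Δp_min = ℏ/(2Δx):

Particle A: Δp_A = ℏ/(2×1.860e-09 m) = 2.835e-26 kg·m/s
Particle B: Δp_B = ℏ/(2×6.020e-09 m) = 8.759e-27 kg·m/s

Ratio: Δp_A/Δp_B = 3.24

Since Δp_min ∝ 1/Δx, the particle with smaller position uncertainty (A) has larger momentum uncertainty.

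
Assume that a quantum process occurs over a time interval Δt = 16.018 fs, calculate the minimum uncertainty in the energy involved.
20.546 meV

Using the energy-time uncertainty principle:
ΔEΔt ≥ ℏ/2

The minimum uncertainty in energy is:
ΔE_min = ℏ/(2Δt)
ΔE_min = (1.055e-34 J·s) / (2 × 1.602e-14 s)
ΔE_min = 3.292e-21 J = 20.546 meV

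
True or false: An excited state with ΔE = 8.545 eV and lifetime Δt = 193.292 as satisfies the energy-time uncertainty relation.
Yes, it satisfies the uncertainty relation.

Calculate the product ΔEΔt:
ΔE = 8.545 eV = 1.369e-18 J
ΔEΔt = (1.369e-18 J) × (1.933e-16 s)
ΔEΔt = 2.646e-34 J·s

Compare to the minimum allowed value ℏ/2:
ℏ/2 = 5.273e-35 J·s

Since ΔEΔt = 2.646e-34 J·s ≥ 5.273e-35 J·s = ℏ/2,
this satisfies the uncertainty relation.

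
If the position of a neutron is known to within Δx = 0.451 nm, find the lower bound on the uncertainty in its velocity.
69.803 m/s

Using the Heisenberg uncertainty principle and Δp = mΔv:
ΔxΔp ≥ ℏ/2
Δx(mΔv) ≥ ℏ/2

The minimum uncertainty in velocity is:
Δv_min = ℏ/(2mΔx)
Δv_min = (1.055e-34 J·s) / (2 × 1.675e-27 kg × 4.510e-10 m)
Δv_min = 6.980e+01 m/s = 69.803 m/s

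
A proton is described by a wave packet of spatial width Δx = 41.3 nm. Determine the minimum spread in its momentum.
1.277 × 10^-27 kg·m/s

For a wave packet, the spatial width Δx and momentum spread Δp are related by the uncertainty principle:
ΔxΔp ≥ ℏ/2

The minimum momentum spread is:
Δp_min = ℏ/(2Δx)
Δp_min = (1.055e-34 J·s) / (2 × 4.130e-08 m)
Δp_min = 1.277e-27 kg·m/s

A wave packet cannot have both a well-defined position and well-defined momentum.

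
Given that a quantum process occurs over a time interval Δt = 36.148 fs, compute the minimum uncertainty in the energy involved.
9.104 meV

Using the energy-time uncertainty principle:
ΔEΔt ≥ ℏ/2

The minimum uncertainty in energy is:
ΔE_min = ℏ/(2Δt)
ΔE_min = (1.055e-34 J·s) / (2 × 3.615e-14 s)
ΔE_min = 1.459e-21 J = 9.104 meV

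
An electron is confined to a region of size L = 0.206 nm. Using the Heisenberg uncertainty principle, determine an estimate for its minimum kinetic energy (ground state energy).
224.455 meV

Using the uncertainty principle to estimate ground state energy:

1. The position uncertainty is approximately the confinement size:
   Δx ≈ L = 2.060e-10 m

2. From ΔxΔp ≥ ℏ/2, the minimum momentum uncertainty is:
   Δp ≈ ℏ/(2L) = 2.560e-25 kg·m/s

3. The kinetic energy is approximately:
   KE ≈ (Δp)²/(2m) = (2.560e-25)²/(2 × 9.109e-31 kg)
   KE ≈ 3.596e-20 J = 224.455 meV

This is an order-of-magnitude estimate of the ground state energy.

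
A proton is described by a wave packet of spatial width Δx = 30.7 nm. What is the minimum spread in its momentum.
1.718 × 10^-27 kg·m/s

For a wave packet, the spatial width Δx and momentum spread Δp are related by the uncertainty principle:
ΔxΔp ≥ ℏ/2

The minimum momentum spread is:
Δp_min = ℏ/(2Δx)
Δp_min = (1.055e-34 J·s) / (2 × 3.070e-08 m)
Δp_min = 1.718e-27 kg·m/s

A wave packet cannot have both a well-defined position and well-defined momentum.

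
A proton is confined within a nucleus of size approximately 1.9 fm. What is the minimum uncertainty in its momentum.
2.775 × 10^-20 kg·m/s

Using the Heisenberg uncertainty principle:
ΔxΔp ≥ ℏ/2

With Δx ≈ L = 1.900e-15 m (the confinement size):
Δp_min = ℏ/(2Δx)
Δp_min = (1.055e-34 J·s) / (2 × 1.900e-15 m)
Δp_min = 2.775e-20 kg·m/s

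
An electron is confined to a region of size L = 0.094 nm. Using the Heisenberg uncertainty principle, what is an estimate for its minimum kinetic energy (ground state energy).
1.078 eV

Using the uncertainty principle to estimate ground state energy:

1. The position uncertainty is approximately the confinement size:
   Δx ≈ L = 9.400e-11 m

2. From ΔxΔp ≥ ℏ/2, the minimum momentum uncertainty is:
   Δp ≈ ℏ/(2L) = 5.609e-25 kg·m/s

3. The kinetic energy is approximately:
   KE ≈ (Δp)²/(2m) = (5.609e-25)²/(2 × 9.109e-31 kg)
   KE ≈ 1.727e-19 J = 1.078 eV

This is an order-of-magnitude estimate of the ground state energy.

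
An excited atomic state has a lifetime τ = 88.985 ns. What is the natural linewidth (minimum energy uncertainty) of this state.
3.698 neV

Using the energy-time uncertainty principle:
ΔEΔt ≥ ℏ/2

The lifetime τ represents the time uncertainty Δt.
The natural linewidth (minimum energy uncertainty) is:

ΔE = ℏ/(2τ)
ΔE = (1.055e-34 J·s) / (2 × 8.898e-08 s)
ΔE = 5.926e-28 J = 3.698 neV

This natural linewidth limits the precision of spectroscopic measurements.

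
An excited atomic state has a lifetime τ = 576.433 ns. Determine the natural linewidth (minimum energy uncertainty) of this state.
570.935 peV

Using the energy-time uncertainty principle:
ΔEΔt ≥ ℏ/2

The lifetime τ represents the time uncertainty Δt.
The natural linewidth (minimum energy uncertainty) is:

ΔE = ℏ/(2τ)
ΔE = (1.055e-34 J·s) / (2 × 5.764e-07 s)
ΔE = 9.147e-29 J = 570.935 peV

This natural linewidth limits the precision of spectroscopic measurements.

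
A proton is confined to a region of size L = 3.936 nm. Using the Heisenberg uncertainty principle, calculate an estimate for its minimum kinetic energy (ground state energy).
334.845 neV

Using the uncertainty principle to estimate ground state energy:

1. The position uncertainty is approximately the confinement size:
   Δx ≈ L = 3.936e-09 m

2. From ΔxΔp ≥ ℏ/2, the minimum momentum uncertainty is:
   Δp ≈ ℏ/(2L) = 1.340e-26 kg·m/s

3. The kinetic energy is approximately:
   KE ≈ (Δp)²/(2m) = (1.340e-26)²/(2 × 1.673e-27 kg)
   KE ≈ 5.365e-26 J = 334.845 neV

This is an order-of-magnitude estimate of the ground state energy.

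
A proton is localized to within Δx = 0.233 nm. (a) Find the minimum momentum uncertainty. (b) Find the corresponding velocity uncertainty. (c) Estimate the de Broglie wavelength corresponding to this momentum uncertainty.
(a) Δp_min = 2.263 × 10^-25 kg·m/s
(b) Δv_min = 135.298 m/s
(c) λ_dB = 2.928 nm

Step-by-step:

(a) From the uncertainty principle:
Δp_min = ℏ/(2Δx) = (1.055e-34 J·s)/(2 × 2.330e-10 m) = 2.263e-25 kg·m/s

(b) The velocity uncertainty:
Δv = Δp/m = (2.263e-25 kg·m/s)/(1.673e-27 kg) = 1.353e+02 m/s = 135.298 m/s

(c) The de Broglie wavelength for this momentum:
λ = h/p = (6.626e-34 J·s)/(2.263e-25 kg·m/s) = 2.928e-09 m = 2.928 nm

Note: The de Broglie wavelength is comparable to the localization size, as expected from wave-particle duality.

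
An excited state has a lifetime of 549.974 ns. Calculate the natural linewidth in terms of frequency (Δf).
144.693 kHz

Using the energy-time uncertainty principle and E = hf:
ΔEΔt ≥ ℏ/2
hΔf·Δt ≥ ℏ/2

The minimum frequency uncertainty is:
Δf = ℏ/(2hτ) = 1/(4πτ)
Δf = 1/(4π × 5.500e-07 s)
Δf = 1.447e+05 Hz = 144.693 kHz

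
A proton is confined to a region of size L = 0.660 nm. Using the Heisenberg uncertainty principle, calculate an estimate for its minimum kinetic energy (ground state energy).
11.909 μeV

Using the uncertainty principle to estimate ground state energy:

1. The position uncertainty is approximately the confinement size:
   Δx ≈ L = 6.600e-10 m

2. From ΔxΔp ≥ ℏ/2, the minimum momentum uncertainty is:
   Δp ≈ ℏ/(2L) = 7.989e-26 kg·m/s

3. The kinetic energy is approximately:
   KE ≈ (Δp)²/(2m) = (7.989e-26)²/(2 × 1.673e-27 kg)
   KE ≈ 1.908e-24 J = 11.909 μeV

This is an order-of-magnitude estimate of the ground state energy.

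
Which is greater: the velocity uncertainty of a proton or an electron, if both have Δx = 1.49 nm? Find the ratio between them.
The electron has the larger minimum velocity uncertainty, by a ratio of 1836.2.

For both particles, Δp_min = ℏ/(2Δx) = 3.539e-26 kg·m/s (same for both).

The velocity uncertainty is Δv = Δp/m:
- proton: Δv = 3.539e-26 / 1.673e-27 = 2.116e+01 m/s = 21.157 m/s
- electron: Δv = 3.539e-26 / 9.109e-31 = 3.885e+04 m/s = 38.848 km/s

Ratio: 3.885e+04 / 2.116e+01 = 1836.2

The lighter particle has larger velocity uncertainty because Δv ∝ 1/m.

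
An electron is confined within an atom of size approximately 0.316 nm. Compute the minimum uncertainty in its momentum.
1.669 × 10^-25 kg·m/s

Using the Heisenberg uncertainty principle:
ΔxΔp ≥ ℏ/2

With Δx ≈ L = 3.160e-10 m (the confinement size):
Δp_min = ℏ/(2Δx)
Δp_min = (1.055e-34 J·s) / (2 × 3.160e-10 m)
Δp_min = 1.669e-25 kg·m/s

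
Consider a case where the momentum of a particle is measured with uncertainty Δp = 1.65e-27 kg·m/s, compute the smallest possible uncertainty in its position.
31.957 nm

Using the Heisenberg uncertainty principle:
ΔxΔp ≥ ℏ/2

The minimum uncertainty in position is:
Δx_min = ℏ/(2Δp)
Δx_min = (1.055e-34 J·s) / (2 × 1.650e-27 kg·m/s)
Δx_min = 3.196e-08 m = 31.957 nm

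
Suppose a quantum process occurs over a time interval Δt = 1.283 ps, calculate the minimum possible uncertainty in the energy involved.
256.513 μeV

Using the energy-time uncertainty principle:
ΔEΔt ≥ ℏ/2

The minimum uncertainty in energy is:
ΔE_min = ℏ/(2Δt)
ΔE_min = (1.055e-34 J·s) / (2 × 1.283e-12 s)
ΔE_min = 4.110e-23 J = 256.513 μeV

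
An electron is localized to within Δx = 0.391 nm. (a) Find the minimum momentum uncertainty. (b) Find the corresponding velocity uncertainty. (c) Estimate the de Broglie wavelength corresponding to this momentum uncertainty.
(a) Δp_min = 1.349 × 10^-25 kg·m/s
(b) Δv_min = 148.040 km/s
(c) λ_dB = 4.913 nm

Step-by-step:

(a) From the uncertainty principle:
Δp_min = ℏ/(2Δx) = (1.055e-34 J·s)/(2 × 3.910e-10 m) = 1.349e-25 kg·m/s

(b) The velocity uncertainty:
Δv = Δp/m = (1.349e-25 kg·m/s)/(9.109e-31 kg) = 1.480e+05 m/s = 148.040 km/s

(c) The de Broglie wavelength for this momentum:
λ = h/p = (6.626e-34 J·s)/(1.349e-25 kg·m/s) = 4.913e-09 m = 4.913 nm

Note: The de Broglie wavelength is comparable to the localization size, as expected from wave-particle duality.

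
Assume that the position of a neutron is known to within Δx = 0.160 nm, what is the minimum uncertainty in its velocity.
196.757 m/s

Using the Heisenberg uncertainty principle and Δp = mΔv:
ΔxΔp ≥ ℏ/2
Δx(mΔv) ≥ ℏ/2

The minimum uncertainty in velocity is:
Δv_min = ℏ/(2mΔx)
Δv_min = (1.055e-34 J·s) / (2 × 1.675e-27 kg × 1.600e-10 m)
Δv_min = 1.968e+02 m/s = 196.757 m/s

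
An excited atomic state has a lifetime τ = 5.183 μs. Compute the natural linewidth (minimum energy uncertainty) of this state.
63.497 peV

Using the energy-time uncertainty principle:
ΔEΔt ≥ ℏ/2

The lifetime τ represents the time uncertainty Δt.
The natural linewidth (minimum energy uncertainty) is:

ΔE = ℏ/(2τ)
ΔE = (1.055e-34 J·s) / (2 × 5.183e-06 s)
ΔE = 1.017e-29 J = 63.497 peV

This natural linewidth limits the precision of spectroscopic measurements.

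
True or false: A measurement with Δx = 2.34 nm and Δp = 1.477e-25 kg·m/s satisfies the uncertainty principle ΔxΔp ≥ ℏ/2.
Yes, it satisfies the uncertainty principle.

Calculate the product ΔxΔp:
ΔxΔp = (2.340e-09 m) × (1.477e-25 kg·m/s)
ΔxΔp = 3.456e-34 J·s

Compare to the minimum allowed value ℏ/2:
ℏ/2 = 5.273e-35 J·s

Since ΔxΔp = 3.456e-34 J·s ≥ 5.273e-35 J·s = ℏ/2,
the measurement satisfies the uncertainty principle.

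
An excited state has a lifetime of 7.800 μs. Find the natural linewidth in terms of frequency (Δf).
10.202 kHz

Using the energy-time uncertainty principle and E = hf:
ΔEΔt ≥ ℏ/2
hΔf·Δt ≥ ℏ/2

The minimum frequency uncertainty is:
Δf = ℏ/(2hτ) = 1/(4πτ)
Δf = 1/(4π × 7.800e-06 s)
Δf = 1.020e+04 Hz = 10.202 kHz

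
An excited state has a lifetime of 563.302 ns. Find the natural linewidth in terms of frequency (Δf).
141.270 kHz

Using the energy-time uncertainty principle and E = hf:
ΔEΔt ≥ ℏ/2
hΔf·Δt ≥ ℏ/2

The minimum frequency uncertainty is:
Δf = ℏ/(2hτ) = 1/(4πτ)
Δf = 1/(4π × 5.633e-07 s)
Δf = 1.413e+05 Hz = 141.270 kHz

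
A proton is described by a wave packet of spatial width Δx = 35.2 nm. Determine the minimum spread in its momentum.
1.498 × 10^-27 kg·m/s

For a wave packet, the spatial width Δx and momentum spread Δp are related by the uncertainty principle:
ΔxΔp ≥ ℏ/2

The minimum momentum spread is:
Δp_min = ℏ/(2Δx)
Δp_min = (1.055e-34 J·s) / (2 × 3.520e-08 m)
Δp_min = 1.498e-27 kg·m/s

A wave packet cannot have both a well-defined position and well-defined momentum.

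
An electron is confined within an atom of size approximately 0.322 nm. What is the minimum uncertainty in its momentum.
1.638 × 10^-25 kg·m/s

Using the Heisenberg uncertainty principle:
ΔxΔp ≥ ℏ/2

With Δx ≈ L = 3.220e-10 m (the confinement size):
Δp_min = ℏ/(2Δx)
Δp_min = (1.055e-34 J·s) / (2 × 3.220e-10 m)
Δp_min = 1.638e-25 kg·m/s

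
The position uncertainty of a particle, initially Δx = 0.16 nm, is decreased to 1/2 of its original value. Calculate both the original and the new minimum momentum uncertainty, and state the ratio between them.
Original Δp_min = 3.296 × 10^-25 kg·m/s; new Δp'_min = 6.591 × 10^-25 kg·m/s; ratio Δp'_min/Δp_min = 2.

From the uncertainty principle ΔxΔp ≥ ℏ/2, the minimum momentum uncertainty is Δp_min = ℏ/(2Δx).

Original (Δx = 0.16 nm = 1.600e-10 m):
Δp_min = (1.055e-34 J·s)/(2 × 1.600e-10 m) = 3.296e-25 kg·m/s

When Δx → (1/2)Δx:
Δp'_min = ℏ/(2 × (1/2)Δx) = 2 × ℏ/(2Δx) = 2 × Δp_min
Δp'_min = 2 × 3.296e-25 kg·m/s = 6.591e-25 kg·m/s

Since Δp_min ∝ 1/Δx, when Δx is decreased to 1/2 of its original value, Δp_min increases to 2 times its original value.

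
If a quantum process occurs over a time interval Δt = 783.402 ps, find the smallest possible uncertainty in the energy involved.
420.098 neV

Using the energy-time uncertainty principle:
ΔEΔt ≥ ℏ/2

The minimum uncertainty in energy is:
ΔE_min = ℏ/(2Δt)
ΔE_min = (1.055e-34 J·s) / (2 × 7.834e-10 s)
ΔE_min = 6.731e-26 J = 420.098 neV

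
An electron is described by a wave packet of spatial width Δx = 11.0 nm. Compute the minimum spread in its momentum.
4.794 × 10^-27 kg·m/s

For a wave packet, the spatial width Δx and momentum spread Δp are related by the uncertainty principle:
ΔxΔp ≥ ℏ/2

The minimum momentum spread is:
Δp_min = ℏ/(2Δx)
Δp_min = (1.055e-34 J·s) / (2 × 1.100e-08 m)
Δp_min = 4.794e-27 kg·m/s

A wave packet cannot have both a well-defined position and well-defined momentum.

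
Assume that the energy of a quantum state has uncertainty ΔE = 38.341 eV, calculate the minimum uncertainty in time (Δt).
8.584 as

Using the energy-time uncertainty principle:
ΔEΔt ≥ ℏ/2

The minimum uncertainty in time is:
Δt_min = ℏ/(2ΔE)
Δt_min = (1.055e-34 J·s) / (2 × 6.143e-18 J)
Δt_min = 8.584e-18 s = 8.584 as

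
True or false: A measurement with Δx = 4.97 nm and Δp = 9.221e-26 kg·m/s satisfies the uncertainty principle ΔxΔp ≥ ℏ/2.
Yes, it satisfies the uncertainty principle.

Calculate the product ΔxΔp:
ΔxΔp = (4.970e-09 m) × (9.221e-26 kg·m/s)
ΔxΔp = 4.583e-34 J·s

Compare to the minimum allowed value ℏ/2:
ℏ/2 = 5.273e-35 J·s

Since ΔxΔp = 4.583e-34 J·s ≥ 5.273e-35 J·s = ℏ/2,
the measurement satisfies the uncertainty principle.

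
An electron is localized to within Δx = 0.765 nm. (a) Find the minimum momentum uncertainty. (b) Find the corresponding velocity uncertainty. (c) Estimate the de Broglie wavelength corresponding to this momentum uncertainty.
(a) Δp_min = 6.893 × 10^-26 kg·m/s
(b) Δv_min = 75.665 km/s
(c) λ_dB = 9.613 nm

Step-by-step:

(a) From the uncertainty principle:
Δp_min = ℏ/(2Δx) = (1.055e-34 J·s)/(2 × 7.650e-10 m) = 6.893e-26 kg·m/s

(b) The velocity uncertainty:
Δv = Δp/m = (6.893e-26 kg·m/s)/(9.109e-31 kg) = 7.567e+04 m/s = 75.665 km/s

(c) The de Broglie wavelength for this momentum:
λ = h/p = (6.626e-34 J·s)/(6.893e-26 kg·m/s) = 9.613e-09 m = 9.613 nm

Note: The de Broglie wavelength is comparable to the localization size, as expected from wave-particle duality.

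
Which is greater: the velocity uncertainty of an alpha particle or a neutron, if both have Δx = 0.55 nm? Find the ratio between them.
The neutron has the larger minimum velocity uncertainty, by a ratio of 4.0.

For both particles, Δp_min = ℏ/(2Δx) = 9.587e-26 kg·m/s (same for both).

The velocity uncertainty is Δv = Δp/m:
- alpha particle: Δv = 9.587e-26 / 6.645e-27 = 1.443e+01 m/s = 14.428 m/s
- neutron: Δv = 9.587e-26 / 1.675e-27 = 5.724e+01 m/s = 57.238 m/s

Ratio: 5.724e+01 / 1.443e+01 = 4.0

The lighter particle has larger velocity uncertainty because Δv ∝ 1/m.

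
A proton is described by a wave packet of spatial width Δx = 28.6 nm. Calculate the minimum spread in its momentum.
1.844 × 10^-27 kg·m/s

For a wave packet, the spatial width Δx and momentum spread Δp are related by the uncertainty principle:
ΔxΔp ≥ ℏ/2

The minimum momentum spread is:
Δp_min = ℏ/(2Δx)
Δp_min = (1.055e-34 J·s) / (2 × 2.860e-08 m)
Δp_min = 1.844e-27 kg·m/s

A wave packet cannot have both a well-defined position and well-defined momentum.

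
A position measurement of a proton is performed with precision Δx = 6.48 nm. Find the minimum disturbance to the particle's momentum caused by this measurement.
8.137 × 10^-27 kg·m/s

The uncertainty principle implies that measuring position disturbs momentum:
ΔxΔp ≥ ℏ/2

When we measure position with precision Δx, we necessarily introduce a momentum uncertainty:
Δp ≥ ℏ/(2Δx)
Δp_min = (1.055e-34 J·s) / (2 × 6.480e-09 m)
Δp_min = 8.137e-27 kg·m/s

The more precisely we measure position, the greater the momentum disturbance.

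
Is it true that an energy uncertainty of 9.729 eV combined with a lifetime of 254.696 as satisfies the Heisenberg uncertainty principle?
Yes, it satisfies the uncertainty relation.

Calculate the product ΔEΔt:
ΔE = 9.729 eV = 1.559e-18 J
ΔEΔt = (1.559e-18 J) × (2.547e-16 s)
ΔEΔt = 3.970e-34 J·s

Compare to the minimum allowed value ℏ/2:
ℏ/2 = 5.273e-35 J·s

Since ΔEΔt = 3.970e-34 J·s ≥ 5.273e-35 J·s = ℏ/2,
this satisfies the uncertainty relation.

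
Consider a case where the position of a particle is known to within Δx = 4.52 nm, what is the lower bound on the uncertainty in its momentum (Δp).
1.167 × 10^-26 kg·m/s

Using the Heisenberg uncertainty principle:
ΔxΔp ≥ ℏ/2

The minimum uncertainty in momentum is:
Δp_min = ℏ/(2Δx)
Δp_min = (1.055e-34 J·s) / (2 × 4.520e-09 m)
Δp_min = 1.167e-26 kg·m/s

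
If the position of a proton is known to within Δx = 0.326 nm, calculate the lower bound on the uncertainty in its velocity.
96.701 m/s

Using the Heisenberg uncertainty principle and Δp = mΔv:
ΔxΔp ≥ ℏ/2
Δx(mΔv) ≥ ℏ/2

The minimum uncertainty in velocity is:
Δv_min = ℏ/(2mΔx)
Δv_min = (1.055e-34 J·s) / (2 × 1.673e-27 kg × 3.260e-10 m)
Δv_min = 9.670e+01 m/s = 96.701 m/s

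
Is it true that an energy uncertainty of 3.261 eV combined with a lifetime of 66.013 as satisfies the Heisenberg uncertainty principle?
No, it violates the uncertainty relation.

Calculate the product ΔEΔt:
ΔE = 3.261 eV = 5.225e-19 J
ΔEΔt = (5.225e-19 J) × (6.601e-17 s)
ΔEΔt = 3.449e-35 J·s

Compare to the minimum allowed value ℏ/2:
ℏ/2 = 5.273e-35 J·s

Since ΔEΔt = 3.449e-35 J·s < 5.273e-35 J·s = ℏ/2,
this violates the uncertainty relation.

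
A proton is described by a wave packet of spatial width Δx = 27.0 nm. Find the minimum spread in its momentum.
1.953 × 10^-27 kg·m/s

For a wave packet, the spatial width Δx and momentum spread Δp are related by the uncertainty principle:
ΔxΔp ≥ ℏ/2

The minimum momentum spread is:
Δp_min = ℏ/(2Δx)
Δp_min = (1.055e-34 J·s) / (2 × 2.700e-08 m)
Δp_min = 1.953e-27 kg·m/s

A wave packet cannot have both a well-defined position and well-defined momentum.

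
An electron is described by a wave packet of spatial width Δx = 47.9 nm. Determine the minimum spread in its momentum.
1.101 × 10^-27 kg·m/s

For a wave packet, the spatial width Δx and momentum spread Δp are related by the uncertainty principle:
ΔxΔp ≥ ℏ/2

The minimum momentum spread is:
Δp_min = ℏ/(2Δx)
Δp_min = (1.055e-34 J·s) / (2 × 4.790e-08 m)
Δp_min = 1.101e-27 kg·m/s

A wave packet cannot have both a well-defined position and well-defined momentum.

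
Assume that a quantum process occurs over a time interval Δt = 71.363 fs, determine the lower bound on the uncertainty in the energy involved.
4.612 meV

Using the energy-time uncertainty principle:
ΔEΔt ≥ ℏ/2

The minimum uncertainty in energy is:
ΔE_min = ℏ/(2Δt)
ΔE_min = (1.055e-34 J·s) / (2 × 7.136e-14 s)
ΔE_min = 7.389e-22 J = 4.612 meV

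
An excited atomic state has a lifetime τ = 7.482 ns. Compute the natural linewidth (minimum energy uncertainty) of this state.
43.986 neV

Using the energy-time uncertainty principle:
ΔEΔt ≥ ℏ/2

The lifetime τ represents the time uncertainty Δt.
The natural linewidth (minimum energy uncertainty) is:

ΔE = ℏ/(2τ)
ΔE = (1.055e-34 J·s) / (2 × 7.482e-09 s)
ΔE = 7.047e-27 J = 43.986 neV

This natural linewidth limits the precision of spectroscopic measurements.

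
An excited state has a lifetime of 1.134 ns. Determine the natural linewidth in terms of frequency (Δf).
70.174 MHz

Using the energy-time uncertainty principle and E = hf:
ΔEΔt ≥ ℏ/2
hΔf·Δt ≥ ℏ/2

The minimum frequency uncertainty is:
Δf = ℏ/(2hτ) = 1/(4πτ)
Δf = 1/(4π × 1.134e-09 s)
Δf = 7.017e+07 Hz = 70.174 MHz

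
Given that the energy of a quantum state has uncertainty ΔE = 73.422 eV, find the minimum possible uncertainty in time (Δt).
4.482 as

Using the energy-time uncertainty principle:
ΔEΔt ≥ ℏ/2

The minimum uncertainty in time is:
Δt_min = ℏ/(2ΔE)
Δt_min = (1.055e-34 J·s) / (2 × 1.176e-17 J)
Δt_min = 4.482e-18 s = 4.482 as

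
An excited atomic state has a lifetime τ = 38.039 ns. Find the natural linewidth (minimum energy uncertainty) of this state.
8.652 neV

Using the energy-time uncertainty principle:
ΔEΔt ≥ ℏ/2

The lifetime τ represents the time uncertainty Δt.
The natural linewidth (minimum energy uncertainty) is:

ΔE = ℏ/(2τ)
ΔE = (1.055e-34 J·s) / (2 × 3.804e-08 s)
ΔE = 1.386e-27 J = 8.652 neV

This natural linewidth limits the precision of spectroscopic measurements.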